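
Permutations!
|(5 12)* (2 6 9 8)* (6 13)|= 10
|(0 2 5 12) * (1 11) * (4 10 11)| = |(0 2 5 12)(1 4 10 11)| = 4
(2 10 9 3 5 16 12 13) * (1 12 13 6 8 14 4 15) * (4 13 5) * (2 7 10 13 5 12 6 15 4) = (1 6 8 14 5 16 12 15)(2 13 7 10 9 3) = [0, 6, 13, 2, 4, 16, 8, 10, 14, 3, 9, 11, 15, 7, 5, 1, 12]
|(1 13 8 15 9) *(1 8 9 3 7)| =7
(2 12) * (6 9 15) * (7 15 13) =(2 12)(6 9 13 7 15) =[0, 1, 12, 3, 4, 5, 9, 15, 8, 13, 10, 11, 2, 7, 14, 6]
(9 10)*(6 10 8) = (6 10 9 8) = [0, 1, 2, 3, 4, 5, 10, 7, 6, 8, 9]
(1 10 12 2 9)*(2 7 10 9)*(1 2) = [0, 9, 1, 3, 4, 5, 6, 10, 8, 2, 12, 11, 7] = (1 9 2)(7 10 12)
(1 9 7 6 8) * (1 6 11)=(1 9 7 11)(6 8)=[0, 9, 2, 3, 4, 5, 8, 11, 6, 7, 10, 1]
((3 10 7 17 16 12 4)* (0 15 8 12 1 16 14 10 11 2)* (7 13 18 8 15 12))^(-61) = (0 2 11 3 4 12)(1 16)(7 14 13 8 17 10 18) = [2, 16, 11, 4, 12, 5, 6, 14, 17, 9, 18, 3, 0, 8, 13, 15, 1, 10, 7]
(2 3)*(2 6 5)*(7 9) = (2 3 6 5)(7 9) = [0, 1, 3, 6, 4, 2, 5, 9, 8, 7]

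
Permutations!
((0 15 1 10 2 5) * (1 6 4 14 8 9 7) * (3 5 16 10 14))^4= [3, 7, 16, 6, 15, 4, 0, 9, 14, 8, 2, 11, 12, 13, 1, 5, 10]= (0 3 6)(1 7 9 8 14)(2 16 10)(4 15 5)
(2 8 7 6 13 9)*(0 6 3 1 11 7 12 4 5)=(0 6 13 9 2 8 12 4 5)(1 11 7 3)=[6, 11, 8, 1, 5, 0, 13, 3, 12, 2, 10, 7, 4, 9]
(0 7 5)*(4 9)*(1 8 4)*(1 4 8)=(0 7 5)(4 9)=[7, 1, 2, 3, 9, 0, 6, 5, 8, 4]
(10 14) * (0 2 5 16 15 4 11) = (0 2 5 16 15 4 11)(10 14) = [2, 1, 5, 3, 11, 16, 6, 7, 8, 9, 14, 0, 12, 13, 10, 4, 15]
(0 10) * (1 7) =[10, 7, 2, 3, 4, 5, 6, 1, 8, 9, 0] =(0 10)(1 7)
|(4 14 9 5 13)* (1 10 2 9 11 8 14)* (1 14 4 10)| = |(2 9 5 13 10)(4 14 11 8)| = 20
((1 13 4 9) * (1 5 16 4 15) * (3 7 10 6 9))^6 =(3 16 9 10)(4 5 6 7) =[0, 1, 2, 16, 5, 6, 7, 4, 8, 10, 3, 11, 12, 13, 14, 15, 9]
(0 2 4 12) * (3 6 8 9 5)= [2, 1, 4, 6, 12, 3, 8, 7, 9, 5, 10, 11, 0]= (0 2 4 12)(3 6 8 9 5)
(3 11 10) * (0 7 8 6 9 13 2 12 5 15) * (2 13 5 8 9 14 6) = (0 7 9 5 15)(2 12 8)(3 11 10)(6 14) = [7, 1, 12, 11, 4, 15, 14, 9, 2, 5, 3, 10, 8, 13, 6, 0]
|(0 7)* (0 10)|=|(0 7 10)|=3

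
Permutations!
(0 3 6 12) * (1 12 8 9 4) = (0 3 6 8 9 4 1 12) = [3, 12, 2, 6, 1, 5, 8, 7, 9, 4, 10, 11, 0]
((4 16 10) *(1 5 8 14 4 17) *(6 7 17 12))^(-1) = (1 17 7 6 12 10 16 4 14 8 5) = [0, 17, 2, 3, 14, 1, 12, 6, 5, 9, 16, 11, 10, 13, 8, 15, 4, 7]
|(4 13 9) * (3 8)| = 6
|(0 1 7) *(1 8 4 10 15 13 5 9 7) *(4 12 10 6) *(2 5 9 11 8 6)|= |(0 6 4 2 5 11 8 12 10 15 13 9 7)|= 13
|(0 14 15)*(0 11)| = |(0 14 15 11)| = 4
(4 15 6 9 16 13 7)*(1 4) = (1 4 15 6 9 16 13 7) = [0, 4, 2, 3, 15, 5, 9, 1, 8, 16, 10, 11, 12, 7, 14, 6, 13]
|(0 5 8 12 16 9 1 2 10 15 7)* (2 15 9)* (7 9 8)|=|(0 5 7)(1 15 9)(2 10 8 12 16)|=15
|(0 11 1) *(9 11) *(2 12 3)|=12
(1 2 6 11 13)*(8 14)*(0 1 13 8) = (0 1 2 6 11 8 14) = [1, 2, 6, 3, 4, 5, 11, 7, 14, 9, 10, 8, 12, 13, 0]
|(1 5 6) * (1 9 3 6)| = |(1 5)(3 6 9)| = 6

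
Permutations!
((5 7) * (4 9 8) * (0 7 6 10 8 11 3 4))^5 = (0 8 10 6 5 7)(3 4 9 11) = [8, 1, 2, 4, 9, 7, 5, 0, 10, 11, 6, 3]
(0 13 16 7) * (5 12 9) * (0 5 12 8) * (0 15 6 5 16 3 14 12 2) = (0 13 3 14 12 9 2)(5 8 15 6)(7 16) = [13, 1, 0, 14, 4, 8, 5, 16, 15, 2, 10, 11, 9, 3, 12, 6, 7]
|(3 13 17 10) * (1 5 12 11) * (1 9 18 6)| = |(1 5 12 11 9 18 6)(3 13 17 10)| = 28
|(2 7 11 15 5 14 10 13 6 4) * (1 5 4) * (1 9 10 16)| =|(1 5 14 16)(2 7 11 15 4)(6 9 10 13)| =20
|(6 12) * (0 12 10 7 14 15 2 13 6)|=|(0 12)(2 13 6 10 7 14 15)|=14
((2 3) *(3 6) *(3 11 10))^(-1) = [0, 1, 3, 10, 4, 5, 2, 7, 8, 9, 11, 6] = (2 3 10 11 6)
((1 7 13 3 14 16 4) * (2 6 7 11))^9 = (1 4 16 14 3 13 7 6 2 11) = [0, 4, 11, 13, 16, 5, 2, 6, 8, 9, 10, 1, 12, 7, 3, 15, 14]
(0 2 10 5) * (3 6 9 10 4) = (0 2 4 3 6 9 10 5) = [2, 1, 4, 6, 3, 0, 9, 7, 8, 10, 5]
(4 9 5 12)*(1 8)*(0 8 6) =(0 8 1 6)(4 9 5 12) =[8, 6, 2, 3, 9, 12, 0, 7, 1, 5, 10, 11, 4]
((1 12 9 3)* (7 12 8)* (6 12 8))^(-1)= (1 3 9 12 6)(7 8)= [0, 3, 2, 9, 4, 5, 1, 8, 7, 12, 10, 11, 6]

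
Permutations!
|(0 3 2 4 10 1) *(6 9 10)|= 8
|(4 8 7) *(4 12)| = 4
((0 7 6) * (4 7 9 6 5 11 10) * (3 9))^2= (0 9)(3 6)(4 5 10 7 11)= [9, 1, 2, 6, 5, 10, 3, 11, 8, 0, 7, 4]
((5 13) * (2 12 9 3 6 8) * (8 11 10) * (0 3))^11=[6, 1, 9, 11, 4, 13, 10, 7, 12, 3, 2, 8, 0, 5]=(0 6 10 2 9 3 11 8 12)(5 13)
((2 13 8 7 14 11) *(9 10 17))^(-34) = [0, 1, 8, 3, 4, 5, 6, 11, 14, 17, 9, 13, 12, 7, 2, 15, 16, 10] = (2 8 14)(7 11 13)(9 17 10)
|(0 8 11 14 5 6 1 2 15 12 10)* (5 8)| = |(0 5 6 1 2 15 12 10)(8 11 14)| = 24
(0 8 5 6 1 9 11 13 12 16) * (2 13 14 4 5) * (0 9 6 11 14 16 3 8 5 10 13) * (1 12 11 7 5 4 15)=(0 4 10 13 11 16 9 14 15 1 6 12 3 8 2)(5 7)=[4, 6, 0, 8, 10, 7, 12, 5, 2, 14, 13, 16, 3, 11, 15, 1, 9]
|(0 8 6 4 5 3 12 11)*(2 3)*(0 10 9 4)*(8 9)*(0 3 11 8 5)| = |(0 9 4)(2 11 10 5)(3 12 8 6)| = 12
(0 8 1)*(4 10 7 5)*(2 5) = (0 8 1)(2 5 4 10 7) = [8, 0, 5, 3, 10, 4, 6, 2, 1, 9, 7]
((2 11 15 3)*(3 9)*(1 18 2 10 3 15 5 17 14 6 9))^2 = (1 2 5 14 9)(6 15 18 11 17) = [0, 2, 5, 3, 4, 14, 15, 7, 8, 1, 10, 17, 12, 13, 9, 18, 16, 6, 11]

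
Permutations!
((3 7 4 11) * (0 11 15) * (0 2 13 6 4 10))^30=(15)=[0, 1, 2, 3, 4, 5, 6, 7, 8, 9, 10, 11, 12, 13, 14, 15]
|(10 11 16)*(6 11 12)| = 5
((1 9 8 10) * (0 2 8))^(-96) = (10) = [0, 1, 2, 3, 4, 5, 6, 7, 8, 9, 10]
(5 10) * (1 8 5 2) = (1 8 5 10 2) = [0, 8, 1, 3, 4, 10, 6, 7, 5, 9, 2]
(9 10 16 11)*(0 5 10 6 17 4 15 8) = (0 5 10 16 11 9 6 17 4 15 8) = [5, 1, 2, 3, 15, 10, 17, 7, 0, 6, 16, 9, 12, 13, 14, 8, 11, 4]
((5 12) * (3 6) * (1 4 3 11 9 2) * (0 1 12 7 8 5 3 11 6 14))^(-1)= (0 14 3 12 2 9 11 4 1)(5 8 7)= [14, 0, 9, 12, 1, 8, 6, 5, 7, 11, 10, 4, 2, 13, 3]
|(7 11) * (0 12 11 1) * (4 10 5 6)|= 20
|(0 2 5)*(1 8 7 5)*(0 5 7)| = |(0 2 1 8)| = 4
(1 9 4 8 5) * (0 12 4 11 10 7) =(0 12 4 8 5 1 9 11 10 7) =[12, 9, 2, 3, 8, 1, 6, 0, 5, 11, 7, 10, 4]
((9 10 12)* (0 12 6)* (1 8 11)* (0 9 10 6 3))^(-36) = (12) = [0, 1, 2, 3, 4, 5, 6, 7, 8, 9, 10, 11, 12]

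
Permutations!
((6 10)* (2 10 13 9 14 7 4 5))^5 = (2 14 10 7 6 4 13 5 9) = [0, 1, 14, 3, 13, 9, 4, 6, 8, 2, 7, 11, 12, 5, 10]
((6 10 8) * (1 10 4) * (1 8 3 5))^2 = (1 3)(4 6 8)(5 10) = [0, 3, 2, 1, 6, 10, 8, 7, 4, 9, 5]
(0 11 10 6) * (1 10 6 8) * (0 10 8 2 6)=(0 11)(1 8)(2 6 10)=[11, 8, 6, 3, 4, 5, 10, 7, 1, 9, 2, 0]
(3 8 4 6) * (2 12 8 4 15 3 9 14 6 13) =(2 12 8 15 3 4 13)(6 9 14) =[0, 1, 12, 4, 13, 5, 9, 7, 15, 14, 10, 11, 8, 2, 6, 3]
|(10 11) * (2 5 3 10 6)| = 6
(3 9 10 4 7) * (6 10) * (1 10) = (1 10 4 7 3 9 6) = [0, 10, 2, 9, 7, 5, 1, 3, 8, 6, 4]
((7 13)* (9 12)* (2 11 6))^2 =[0, 1, 6, 3, 4, 5, 11, 7, 8, 9, 10, 2, 12, 13] =(13)(2 6 11)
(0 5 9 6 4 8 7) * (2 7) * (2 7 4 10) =(0 5 9 6 10 2 4 8 7) =[5, 1, 4, 3, 8, 9, 10, 0, 7, 6, 2]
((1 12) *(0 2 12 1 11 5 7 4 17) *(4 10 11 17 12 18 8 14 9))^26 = (0 17 12 4 9 14 8 18 2)(5 10)(7 11) = [17, 1, 0, 3, 9, 10, 6, 11, 18, 14, 5, 7, 4, 13, 8, 15, 16, 12, 2]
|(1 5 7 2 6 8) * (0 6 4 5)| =|(0 6 8 1)(2 4 5 7)| =4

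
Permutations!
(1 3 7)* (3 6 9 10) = (1 6 9 10 3 7) = [0, 6, 2, 7, 4, 5, 9, 1, 8, 10, 3]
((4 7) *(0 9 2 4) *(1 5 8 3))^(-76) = (0 7 4 2 9) = [7, 1, 9, 3, 2, 5, 6, 4, 8, 0]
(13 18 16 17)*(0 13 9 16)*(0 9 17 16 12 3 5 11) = (0 13 18 9 12 3 5 11) = [13, 1, 2, 5, 4, 11, 6, 7, 8, 12, 10, 0, 3, 18, 14, 15, 16, 17, 9]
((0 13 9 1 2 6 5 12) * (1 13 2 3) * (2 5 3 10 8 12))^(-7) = (0 2 3 10 12 5 6 1 8)(9 13) = [2, 8, 3, 10, 4, 6, 1, 7, 0, 13, 12, 11, 5, 9]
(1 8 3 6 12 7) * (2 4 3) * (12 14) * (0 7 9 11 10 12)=(0 7 1 8 2 4 3 6 14)(9 11 10 12)=[7, 8, 4, 6, 3, 5, 14, 1, 2, 11, 12, 10, 9, 13, 0]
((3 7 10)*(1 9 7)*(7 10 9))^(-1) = [0, 3, 2, 10, 4, 5, 6, 1, 8, 7, 9] = (1 3 10 9 7)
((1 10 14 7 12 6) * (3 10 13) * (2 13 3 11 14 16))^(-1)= (1 6 12 7 14 11 13 2 16 10 3)= [0, 6, 16, 1, 4, 5, 12, 14, 8, 9, 3, 13, 7, 2, 11, 15, 10]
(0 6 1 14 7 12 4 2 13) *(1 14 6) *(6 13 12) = (0 1 13)(2 12 4)(6 14 7) = [1, 13, 12, 3, 2, 5, 14, 6, 8, 9, 10, 11, 4, 0, 7]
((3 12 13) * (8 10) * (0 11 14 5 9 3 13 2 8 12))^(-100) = (0 14 9)(3 11 5) = [14, 1, 2, 11, 4, 3, 6, 7, 8, 0, 10, 5, 12, 13, 9]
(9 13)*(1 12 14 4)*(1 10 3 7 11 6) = [0, 12, 2, 7, 10, 5, 1, 11, 8, 13, 3, 6, 14, 9, 4] = (1 12 14 4 10 3 7 11 6)(9 13)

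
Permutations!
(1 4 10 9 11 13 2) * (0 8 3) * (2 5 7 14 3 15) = (0 8 15 2 1 4 10 9 11 13 5 7 14 3) = [8, 4, 1, 0, 10, 7, 6, 14, 15, 11, 9, 13, 12, 5, 3, 2]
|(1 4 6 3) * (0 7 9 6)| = |(0 7 9 6 3 1 4)| = 7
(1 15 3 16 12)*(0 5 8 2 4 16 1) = (0 5 8 2 4 16 12)(1 15 3) = [5, 15, 4, 1, 16, 8, 6, 7, 2, 9, 10, 11, 0, 13, 14, 3, 12]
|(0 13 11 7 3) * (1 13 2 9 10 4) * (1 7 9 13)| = 9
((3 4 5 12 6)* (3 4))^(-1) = (4 6 12 5) = [0, 1, 2, 3, 6, 4, 12, 7, 8, 9, 10, 11, 5]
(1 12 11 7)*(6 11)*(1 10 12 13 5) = (1 13 5)(6 11 7 10 12) = [0, 13, 2, 3, 4, 1, 11, 10, 8, 9, 12, 7, 6, 5]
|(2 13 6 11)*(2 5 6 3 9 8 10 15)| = 21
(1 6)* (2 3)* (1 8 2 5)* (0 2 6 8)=(0 2 3 5 1 8 6)=[2, 8, 3, 5, 4, 1, 0, 7, 6]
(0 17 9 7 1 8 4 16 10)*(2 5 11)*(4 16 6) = (0 17 9 7 1 8 16 10)(2 5 11)(4 6) = [17, 8, 5, 3, 6, 11, 4, 1, 16, 7, 0, 2, 12, 13, 14, 15, 10, 9]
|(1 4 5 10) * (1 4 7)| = |(1 7)(4 5 10)| = 6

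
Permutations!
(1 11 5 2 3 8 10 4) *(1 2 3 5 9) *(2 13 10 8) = [0, 11, 5, 2, 13, 3, 6, 7, 8, 1, 4, 9, 12, 10] = (1 11 9)(2 5 3)(4 13 10)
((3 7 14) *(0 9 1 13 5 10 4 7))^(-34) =(0 4 1 14 5)(3 10 9 7 13) =[4, 14, 2, 10, 1, 0, 6, 13, 8, 7, 9, 11, 12, 3, 5]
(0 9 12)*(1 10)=(0 9 12)(1 10)=[9, 10, 2, 3, 4, 5, 6, 7, 8, 12, 1, 11, 0]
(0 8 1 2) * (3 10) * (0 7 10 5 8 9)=(0 9)(1 2 7 10 3 5 8)=[9, 2, 7, 5, 4, 8, 6, 10, 1, 0, 3]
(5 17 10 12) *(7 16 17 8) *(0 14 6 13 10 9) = (0 14 6 13 10 12 5 8 7 16 17 9) = [14, 1, 2, 3, 4, 8, 13, 16, 7, 0, 12, 11, 5, 10, 6, 15, 17, 9]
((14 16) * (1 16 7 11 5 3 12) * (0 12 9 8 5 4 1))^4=(1 11 14)(4 7 16)=[0, 11, 2, 3, 7, 5, 6, 16, 8, 9, 10, 14, 12, 13, 1, 15, 4]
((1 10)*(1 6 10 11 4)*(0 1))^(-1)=(0 4 11 1)(6 10)=[4, 0, 2, 3, 11, 5, 10, 7, 8, 9, 6, 1]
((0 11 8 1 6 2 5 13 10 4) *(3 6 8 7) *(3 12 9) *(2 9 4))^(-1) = (0 4 12 7 11)(1 8)(2 10 13 5)(3 9 6) = [4, 8, 10, 9, 12, 2, 3, 11, 1, 6, 13, 0, 7, 5]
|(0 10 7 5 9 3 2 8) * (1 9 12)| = |(0 10 7 5 12 1 9 3 2 8)| = 10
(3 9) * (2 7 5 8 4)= [0, 1, 7, 9, 2, 8, 6, 5, 4, 3]= (2 7 5 8 4)(3 9)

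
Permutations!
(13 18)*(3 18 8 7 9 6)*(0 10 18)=(0 10 18 13 8 7 9 6 3)=[10, 1, 2, 0, 4, 5, 3, 9, 7, 6, 18, 11, 12, 8, 14, 15, 16, 17, 13]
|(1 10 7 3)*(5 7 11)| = |(1 10 11 5 7 3)| = 6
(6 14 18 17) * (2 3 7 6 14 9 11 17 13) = (2 3 7 6 9 11 17 14 18 13) = [0, 1, 3, 7, 4, 5, 9, 6, 8, 11, 10, 17, 12, 2, 18, 15, 16, 14, 13]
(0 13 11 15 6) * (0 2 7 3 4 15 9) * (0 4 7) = (0 13 11 9 4 15 6 2)(3 7) = [13, 1, 0, 7, 15, 5, 2, 3, 8, 4, 10, 9, 12, 11, 14, 6]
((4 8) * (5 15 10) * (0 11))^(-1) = (0 11)(4 8)(5 10 15) = [11, 1, 2, 3, 8, 10, 6, 7, 4, 9, 15, 0, 12, 13, 14, 5]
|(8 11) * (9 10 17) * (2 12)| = 6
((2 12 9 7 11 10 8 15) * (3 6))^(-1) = (2 15 8 10 11 7 9 12)(3 6) = [0, 1, 15, 6, 4, 5, 3, 9, 10, 12, 11, 7, 2, 13, 14, 8]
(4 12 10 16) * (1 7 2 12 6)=(1 7 2 12 10 16 4 6)=[0, 7, 12, 3, 6, 5, 1, 2, 8, 9, 16, 11, 10, 13, 14, 15, 4]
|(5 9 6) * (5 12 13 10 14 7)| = 8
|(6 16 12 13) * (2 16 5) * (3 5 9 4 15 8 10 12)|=|(2 16 3 5)(4 15 8 10 12 13 6 9)|=8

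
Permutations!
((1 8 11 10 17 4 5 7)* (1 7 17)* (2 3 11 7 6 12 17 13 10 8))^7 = (1 12 2 17 3 4 11 5 8 13 7 10 6) = [0, 12, 17, 4, 11, 8, 1, 10, 13, 9, 6, 5, 2, 7, 14, 15, 16, 3]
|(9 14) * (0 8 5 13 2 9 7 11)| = |(0 8 5 13 2 9 14 7 11)| = 9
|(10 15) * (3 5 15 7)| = |(3 5 15 10 7)| = 5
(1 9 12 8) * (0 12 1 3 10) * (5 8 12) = (12)(0 5 8 3 10)(1 9) = [5, 9, 2, 10, 4, 8, 6, 7, 3, 1, 0, 11, 12]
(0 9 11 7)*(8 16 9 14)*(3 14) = (0 3 14 8 16 9 11 7) = [3, 1, 2, 14, 4, 5, 6, 0, 16, 11, 10, 7, 12, 13, 8, 15, 9]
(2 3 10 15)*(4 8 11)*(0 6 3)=(0 6 3 10 15 2)(4 8 11)=[6, 1, 0, 10, 8, 5, 3, 7, 11, 9, 15, 4, 12, 13, 14, 2]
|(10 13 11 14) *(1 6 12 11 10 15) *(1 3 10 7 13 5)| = |(1 6 12 11 14 15 3 10 5)(7 13)| = 18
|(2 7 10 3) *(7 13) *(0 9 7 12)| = |(0 9 7 10 3 2 13 12)| = 8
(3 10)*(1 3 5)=(1 3 10 5)=[0, 3, 2, 10, 4, 1, 6, 7, 8, 9, 5]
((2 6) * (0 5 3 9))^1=[5, 1, 6, 9, 4, 3, 2, 7, 8, 0]=(0 5 3 9)(2 6)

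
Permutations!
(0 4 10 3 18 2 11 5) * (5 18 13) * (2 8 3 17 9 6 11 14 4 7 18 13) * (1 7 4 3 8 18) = (18)(0 4 10 17 9 6 11 13 5)(1 7)(2 14 3) = [4, 7, 14, 2, 10, 0, 11, 1, 8, 6, 17, 13, 12, 5, 3, 15, 16, 9, 18]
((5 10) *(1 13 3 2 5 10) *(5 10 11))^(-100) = (1 11 2 13 5 10 3) = [0, 11, 13, 1, 4, 10, 6, 7, 8, 9, 3, 2, 12, 5]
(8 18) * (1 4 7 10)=[0, 4, 2, 3, 7, 5, 6, 10, 18, 9, 1, 11, 12, 13, 14, 15, 16, 17, 8]=(1 4 7 10)(8 18)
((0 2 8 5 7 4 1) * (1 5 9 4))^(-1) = (0 1 7 5 4 9 8 2) = [1, 7, 0, 3, 9, 4, 6, 5, 2, 8]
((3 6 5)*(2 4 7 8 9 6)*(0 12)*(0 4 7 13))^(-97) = [13, 1, 7, 2, 12, 3, 5, 8, 9, 6, 10, 11, 0, 4] = (0 13 4 12)(2 7 8 9 6 5 3)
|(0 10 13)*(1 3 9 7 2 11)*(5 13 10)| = |(0 5 13)(1 3 9 7 2 11)| = 6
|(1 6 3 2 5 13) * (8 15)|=|(1 6 3 2 5 13)(8 15)|=6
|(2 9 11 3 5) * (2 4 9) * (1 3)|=6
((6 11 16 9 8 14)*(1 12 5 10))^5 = [0, 12, 2, 3, 4, 10, 14, 7, 9, 16, 1, 6, 5, 13, 8, 15, 11] = (1 12 5 10)(6 14 8 9 16 11)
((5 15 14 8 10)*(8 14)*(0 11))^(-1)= [11, 1, 2, 3, 4, 10, 6, 7, 15, 9, 8, 0, 12, 13, 14, 5]= (0 11)(5 10 8 15)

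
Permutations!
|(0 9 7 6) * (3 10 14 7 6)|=12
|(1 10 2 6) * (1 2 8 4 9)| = 10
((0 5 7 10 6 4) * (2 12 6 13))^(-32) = (0 13 4 10 6 7 12 5 2) = [13, 1, 0, 3, 10, 2, 7, 12, 8, 9, 6, 11, 5, 4]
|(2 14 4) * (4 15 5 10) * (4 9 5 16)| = |(2 14 15 16 4)(5 10 9)| = 15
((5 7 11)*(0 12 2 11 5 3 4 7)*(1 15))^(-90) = (15)(0 7 3 2)(4 11 12 5) = [7, 1, 0, 2, 11, 4, 6, 3, 8, 9, 10, 12, 5, 13, 14, 15]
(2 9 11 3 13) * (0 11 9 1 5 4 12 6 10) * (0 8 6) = (0 11 3 13 2 1 5 4 12)(6 10 8) = [11, 5, 1, 13, 12, 4, 10, 7, 6, 9, 8, 3, 0, 2]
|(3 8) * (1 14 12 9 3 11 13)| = 8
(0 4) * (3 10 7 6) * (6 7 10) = [4, 1, 2, 6, 0, 5, 3, 7, 8, 9, 10] = (10)(0 4)(3 6)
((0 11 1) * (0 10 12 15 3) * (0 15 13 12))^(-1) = (0 10 1 11)(3 15)(12 13) = [10, 11, 2, 15, 4, 5, 6, 7, 8, 9, 1, 0, 13, 12, 14, 3]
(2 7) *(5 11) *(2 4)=(2 7 4)(5 11)=[0, 1, 7, 3, 2, 11, 6, 4, 8, 9, 10, 5]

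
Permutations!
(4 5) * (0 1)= (0 1)(4 5)= [1, 0, 2, 3, 5, 4]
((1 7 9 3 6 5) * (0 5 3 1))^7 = (0 5)(1 7 9)(3 6) = [5, 7, 2, 6, 4, 0, 3, 9, 8, 1]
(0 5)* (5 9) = [9, 1, 2, 3, 4, 0, 6, 7, 8, 5] = (0 9 5)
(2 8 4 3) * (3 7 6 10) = [0, 1, 8, 2, 7, 5, 10, 6, 4, 9, 3] = (2 8 4 7 6 10 3)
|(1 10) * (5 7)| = |(1 10)(5 7)| = 2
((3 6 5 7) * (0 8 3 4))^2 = (0 3 5 4 8 6 7) = [3, 1, 2, 5, 8, 4, 7, 0, 6]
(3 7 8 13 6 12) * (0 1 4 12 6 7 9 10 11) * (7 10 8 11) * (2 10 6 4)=(0 1 2 10 7 11)(3 9 8 13 6 4 12)=[1, 2, 10, 9, 12, 5, 4, 11, 13, 8, 7, 0, 3, 6]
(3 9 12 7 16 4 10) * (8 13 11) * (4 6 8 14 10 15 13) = (3 9 12 7 16 6 8 4 15 13 11 14 10) = [0, 1, 2, 9, 15, 5, 8, 16, 4, 12, 3, 14, 7, 11, 10, 13, 6]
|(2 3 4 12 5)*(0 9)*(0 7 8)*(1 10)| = |(0 9 7 8)(1 10)(2 3 4 12 5)| = 20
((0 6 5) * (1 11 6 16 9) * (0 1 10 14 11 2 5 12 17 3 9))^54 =[0, 1, 2, 12, 4, 5, 14, 7, 8, 17, 3, 10, 11, 13, 9, 15, 16, 6] =(3 12 11 10)(6 14 9 17)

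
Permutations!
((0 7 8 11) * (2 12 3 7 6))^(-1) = [11, 1, 6, 12, 4, 5, 0, 3, 7, 9, 10, 8, 2] = (0 11 8 7 3 12 2 6)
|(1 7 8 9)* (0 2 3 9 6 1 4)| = |(0 2 3 9 4)(1 7 8 6)| = 20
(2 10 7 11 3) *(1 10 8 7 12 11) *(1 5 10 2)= (1 2 8 7 5 10 12 11 3)= [0, 2, 8, 1, 4, 10, 6, 5, 7, 9, 12, 3, 11]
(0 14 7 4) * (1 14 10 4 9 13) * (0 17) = (0 10 4 17)(1 14 7 9 13) = [10, 14, 2, 3, 17, 5, 6, 9, 8, 13, 4, 11, 12, 1, 7, 15, 16, 0]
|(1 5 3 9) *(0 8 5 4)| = 7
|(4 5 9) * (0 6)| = |(0 6)(4 5 9)| = 6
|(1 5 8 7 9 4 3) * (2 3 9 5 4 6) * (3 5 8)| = |(1 4 9 6 2 5 3)(7 8)| = 14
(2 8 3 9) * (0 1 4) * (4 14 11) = (0 1 14 11 4)(2 8 3 9) = [1, 14, 8, 9, 0, 5, 6, 7, 3, 2, 10, 4, 12, 13, 11]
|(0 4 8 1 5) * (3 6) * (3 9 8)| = 8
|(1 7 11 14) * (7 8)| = |(1 8 7 11 14)| = 5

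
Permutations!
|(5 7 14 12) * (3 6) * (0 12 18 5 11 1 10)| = 20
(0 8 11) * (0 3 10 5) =[8, 1, 2, 10, 4, 0, 6, 7, 11, 9, 5, 3] =(0 8 11 3 10 5)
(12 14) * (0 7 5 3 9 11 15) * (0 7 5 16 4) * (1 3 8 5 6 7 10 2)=(0 6 7 16 4)(1 3 9 11 15 10 2)(5 8)(12 14)=[6, 3, 1, 9, 0, 8, 7, 16, 5, 11, 2, 15, 14, 13, 12, 10, 4]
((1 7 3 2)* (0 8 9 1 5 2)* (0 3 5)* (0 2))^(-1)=(0 5 7 1 9 8)=[5, 9, 2, 3, 4, 7, 6, 1, 0, 8]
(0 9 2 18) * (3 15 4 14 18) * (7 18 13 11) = (0 9 2 3 15 4 14 13 11 7 18) = [9, 1, 3, 15, 14, 5, 6, 18, 8, 2, 10, 7, 12, 11, 13, 4, 16, 17, 0]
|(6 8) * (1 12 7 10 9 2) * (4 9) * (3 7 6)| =10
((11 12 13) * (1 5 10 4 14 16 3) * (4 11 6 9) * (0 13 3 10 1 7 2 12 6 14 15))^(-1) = (0 15 4 9 6 11 10 16 14 13)(1 5)(2 7 3 12) = [15, 5, 7, 12, 9, 1, 11, 3, 8, 6, 16, 10, 2, 0, 13, 4, 14]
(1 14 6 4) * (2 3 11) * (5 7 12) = (1 14 6 4)(2 3 11)(5 7 12) = [0, 14, 3, 11, 1, 7, 4, 12, 8, 9, 10, 2, 5, 13, 6]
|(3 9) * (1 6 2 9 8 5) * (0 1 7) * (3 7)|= 6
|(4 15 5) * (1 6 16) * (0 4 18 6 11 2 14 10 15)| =|(0 4)(1 11 2 14 10 15 5 18 6 16)| =10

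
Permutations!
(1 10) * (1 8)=(1 10 8)=[0, 10, 2, 3, 4, 5, 6, 7, 1, 9, 8]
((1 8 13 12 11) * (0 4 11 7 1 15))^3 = (0 15 11 4)(1 12 8 7 13) = [15, 12, 2, 3, 0, 5, 6, 13, 7, 9, 10, 4, 8, 1, 14, 11]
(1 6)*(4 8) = (1 6)(4 8) = [0, 6, 2, 3, 8, 5, 1, 7, 4]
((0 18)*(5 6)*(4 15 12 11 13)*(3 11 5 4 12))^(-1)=(0 18)(3 15 4 6 5 12 13 11)=[18, 1, 2, 15, 6, 12, 5, 7, 8, 9, 10, 3, 13, 11, 14, 4, 16, 17, 0]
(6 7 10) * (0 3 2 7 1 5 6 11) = [3, 5, 7, 2, 4, 6, 1, 10, 8, 9, 11, 0] = (0 3 2 7 10 11)(1 5 6)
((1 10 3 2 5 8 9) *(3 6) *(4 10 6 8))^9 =(10) =[0, 1, 2, 3, 4, 5, 6, 7, 8, 9, 10]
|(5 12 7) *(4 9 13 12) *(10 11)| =6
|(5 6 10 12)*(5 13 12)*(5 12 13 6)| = |(13)(6 10 12)| = 3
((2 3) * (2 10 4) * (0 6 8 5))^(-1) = (0 5 8 6)(2 4 10 3) = [5, 1, 4, 2, 10, 8, 0, 7, 6, 9, 3]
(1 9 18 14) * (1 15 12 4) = [0, 9, 2, 3, 1, 5, 6, 7, 8, 18, 10, 11, 4, 13, 15, 12, 16, 17, 14] = (1 9 18 14 15 12 4)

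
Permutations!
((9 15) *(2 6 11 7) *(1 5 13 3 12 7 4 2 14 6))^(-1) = (1 2 4 11 6 14 7 12 3 13 5)(9 15) = [0, 2, 4, 13, 11, 1, 14, 12, 8, 15, 10, 6, 3, 5, 7, 9]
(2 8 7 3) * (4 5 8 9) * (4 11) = (2 9 11 4 5 8 7 3) = [0, 1, 9, 2, 5, 8, 6, 3, 7, 11, 10, 4]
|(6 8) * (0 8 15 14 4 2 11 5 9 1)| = |(0 8 6 15 14 4 2 11 5 9 1)| = 11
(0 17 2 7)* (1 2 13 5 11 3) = (0 17 13 5 11 3 1 2 7) = [17, 2, 7, 1, 4, 11, 6, 0, 8, 9, 10, 3, 12, 5, 14, 15, 16, 13]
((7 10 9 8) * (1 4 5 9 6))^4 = [0, 8, 2, 3, 7, 10, 9, 4, 1, 6, 5] = (1 8)(4 7)(5 10)(6 9)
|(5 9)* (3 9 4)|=4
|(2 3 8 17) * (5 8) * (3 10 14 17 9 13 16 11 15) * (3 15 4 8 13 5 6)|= 28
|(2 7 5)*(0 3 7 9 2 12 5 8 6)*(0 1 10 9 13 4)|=|(0 3 7 8 6 1 10 9 2 13 4)(5 12)|=22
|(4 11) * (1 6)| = |(1 6)(4 11)| = 2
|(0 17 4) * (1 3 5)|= 3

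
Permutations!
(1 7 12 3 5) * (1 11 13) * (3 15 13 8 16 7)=(1 3 5 11 8 16 7 12 15 13)=[0, 3, 2, 5, 4, 11, 6, 12, 16, 9, 10, 8, 15, 1, 14, 13, 7]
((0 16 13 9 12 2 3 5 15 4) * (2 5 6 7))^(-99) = (0 5 13 4 12 16 15 9)(2 3 6 7) = [5, 1, 3, 6, 12, 13, 7, 2, 8, 0, 10, 11, 16, 4, 14, 9, 15]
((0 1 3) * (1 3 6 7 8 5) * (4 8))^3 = (0 3)(1 4)(5 7)(6 8) = [3, 4, 2, 0, 1, 7, 8, 5, 6]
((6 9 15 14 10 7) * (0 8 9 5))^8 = (0 5 6 7 10 14 15 9 8) = [5, 1, 2, 3, 4, 6, 7, 10, 0, 8, 14, 11, 12, 13, 15, 9]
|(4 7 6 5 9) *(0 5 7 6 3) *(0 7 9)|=|(0 5)(3 7)(4 6 9)|=6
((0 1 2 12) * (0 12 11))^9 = (12)(0 1 2 11) = [1, 2, 11, 3, 4, 5, 6, 7, 8, 9, 10, 0, 12]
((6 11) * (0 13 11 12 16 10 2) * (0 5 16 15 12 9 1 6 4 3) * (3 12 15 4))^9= (0 13 11 3)(2 5 16 10)(4 12)= [13, 1, 5, 0, 12, 16, 6, 7, 8, 9, 2, 3, 4, 11, 14, 15, 10]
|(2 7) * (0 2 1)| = |(0 2 7 1)| = 4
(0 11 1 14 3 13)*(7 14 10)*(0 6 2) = (0 11 1 10 7 14 3 13 6 2) = [11, 10, 0, 13, 4, 5, 2, 14, 8, 9, 7, 1, 12, 6, 3]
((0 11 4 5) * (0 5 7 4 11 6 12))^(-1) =(0 12 6)(4 7) =[12, 1, 2, 3, 7, 5, 0, 4, 8, 9, 10, 11, 6]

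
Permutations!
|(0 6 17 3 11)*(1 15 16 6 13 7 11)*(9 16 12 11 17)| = 9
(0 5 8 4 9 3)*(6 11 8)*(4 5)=(0 4 9 3)(5 6 11 8)=[4, 1, 2, 0, 9, 6, 11, 7, 5, 3, 10, 8]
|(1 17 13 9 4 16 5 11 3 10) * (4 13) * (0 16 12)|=|(0 16 5 11 3 10 1 17 4 12)(9 13)|=10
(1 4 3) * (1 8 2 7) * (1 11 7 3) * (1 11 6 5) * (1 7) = (1 4 11)(2 3 8)(5 7 6) = [0, 4, 3, 8, 11, 7, 5, 6, 2, 9, 10, 1]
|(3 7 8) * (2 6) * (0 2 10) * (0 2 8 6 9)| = |(0 8 3 7 6 10 2 9)| = 8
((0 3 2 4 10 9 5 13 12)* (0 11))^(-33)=(0 13 10 3 12 9 2 11 5 4)=[13, 1, 11, 12, 0, 4, 6, 7, 8, 2, 3, 5, 9, 10]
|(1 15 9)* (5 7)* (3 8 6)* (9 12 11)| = |(1 15 12 11 9)(3 8 6)(5 7)| = 30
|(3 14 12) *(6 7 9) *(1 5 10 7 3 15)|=|(1 5 10 7 9 6 3 14 12 15)|=10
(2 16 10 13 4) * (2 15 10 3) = (2 16 3)(4 15 10 13) = [0, 1, 16, 2, 15, 5, 6, 7, 8, 9, 13, 11, 12, 4, 14, 10, 3]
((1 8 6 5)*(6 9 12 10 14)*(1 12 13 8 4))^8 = (5 14 12 6 10)(8 13 9) = [0, 1, 2, 3, 4, 14, 10, 7, 13, 8, 5, 11, 6, 9, 12]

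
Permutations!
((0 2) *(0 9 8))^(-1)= (0 8 9 2)= [8, 1, 0, 3, 4, 5, 6, 7, 9, 2]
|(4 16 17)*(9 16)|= 4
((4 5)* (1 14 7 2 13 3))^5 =(1 3 13 2 7 14)(4 5) =[0, 3, 7, 13, 5, 4, 6, 14, 8, 9, 10, 11, 12, 2, 1]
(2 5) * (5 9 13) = (2 9 13 5) = [0, 1, 9, 3, 4, 2, 6, 7, 8, 13, 10, 11, 12, 5]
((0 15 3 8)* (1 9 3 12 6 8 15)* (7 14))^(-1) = [8, 0, 2, 9, 4, 5, 12, 14, 6, 1, 10, 11, 15, 13, 7, 3] = (0 8 6 12 15 3 9 1)(7 14)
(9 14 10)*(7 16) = (7 16)(9 14 10) = [0, 1, 2, 3, 4, 5, 6, 16, 8, 14, 9, 11, 12, 13, 10, 15, 7]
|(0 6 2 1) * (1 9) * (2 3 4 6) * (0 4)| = |(0 2 9 1 4 6 3)| = 7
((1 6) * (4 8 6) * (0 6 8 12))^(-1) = (0 12 4 1 6) = [12, 6, 2, 3, 1, 5, 0, 7, 8, 9, 10, 11, 4]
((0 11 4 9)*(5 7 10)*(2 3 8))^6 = (0 4)(9 11) = [4, 1, 2, 3, 0, 5, 6, 7, 8, 11, 10, 9]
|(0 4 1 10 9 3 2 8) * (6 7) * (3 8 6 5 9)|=|(0 4 1 10 3 2 6 7 5 9 8)|=11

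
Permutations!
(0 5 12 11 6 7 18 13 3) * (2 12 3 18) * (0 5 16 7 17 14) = (0 16 7 2 12 11 6 17 14)(3 5)(13 18) = [16, 1, 12, 5, 4, 3, 17, 2, 8, 9, 10, 6, 11, 18, 0, 15, 7, 14, 13]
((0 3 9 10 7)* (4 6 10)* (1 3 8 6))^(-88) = (0 6 7 8 10) = [6, 1, 2, 3, 4, 5, 7, 8, 10, 9, 0]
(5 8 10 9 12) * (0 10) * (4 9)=[10, 1, 2, 3, 9, 8, 6, 7, 0, 12, 4, 11, 5]=(0 10 4 9 12 5 8)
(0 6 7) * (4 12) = (0 6 7)(4 12) = [6, 1, 2, 3, 12, 5, 7, 0, 8, 9, 10, 11, 4]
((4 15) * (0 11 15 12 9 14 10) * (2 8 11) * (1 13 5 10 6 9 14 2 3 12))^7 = (0 8 10 2 5 9 13 6 1 14 4 12 15 3 11) = [8, 14, 5, 11, 12, 9, 1, 7, 10, 13, 2, 0, 15, 6, 4, 3]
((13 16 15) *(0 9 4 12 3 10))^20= [4, 1, 2, 0, 3, 5, 6, 7, 8, 12, 9, 11, 10, 15, 14, 16, 13]= (0 4 3)(9 12 10)(13 15 16)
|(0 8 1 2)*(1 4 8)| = 6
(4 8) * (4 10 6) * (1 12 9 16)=[0, 12, 2, 3, 8, 5, 4, 7, 10, 16, 6, 11, 9, 13, 14, 15, 1]=(1 12 9 16)(4 8 10 6)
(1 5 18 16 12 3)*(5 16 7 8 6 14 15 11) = [0, 16, 2, 1, 4, 18, 14, 8, 6, 9, 10, 5, 3, 13, 15, 11, 12, 17, 7] = (1 16 12 3)(5 18 7 8 6 14 15 11)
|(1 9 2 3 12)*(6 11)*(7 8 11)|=|(1 9 2 3 12)(6 7 8 11)|=20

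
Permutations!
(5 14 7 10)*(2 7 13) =(2 7 10 5 14 13) =[0, 1, 7, 3, 4, 14, 6, 10, 8, 9, 5, 11, 12, 2, 13]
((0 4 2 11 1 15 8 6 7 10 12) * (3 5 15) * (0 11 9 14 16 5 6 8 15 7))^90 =(0 5 3 14 11 2 10)(1 9 12 4 7 6 16) =[5, 9, 10, 14, 7, 3, 16, 6, 8, 12, 0, 2, 4, 13, 11, 15, 1]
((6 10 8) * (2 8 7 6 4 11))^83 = [0, 1, 11, 3, 8, 5, 7, 10, 2, 9, 6, 4] = (2 11 4 8)(6 7 10)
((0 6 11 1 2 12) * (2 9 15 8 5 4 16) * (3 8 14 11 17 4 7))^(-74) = (0 4 12 17 2 6 16)(1 9 15 14 11)(3 5)(7 8) = [4, 9, 6, 5, 12, 3, 16, 8, 7, 15, 10, 1, 17, 13, 11, 14, 0, 2]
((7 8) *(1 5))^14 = (8) = [0, 1, 2, 3, 4, 5, 6, 7, 8]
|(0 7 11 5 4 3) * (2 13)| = 6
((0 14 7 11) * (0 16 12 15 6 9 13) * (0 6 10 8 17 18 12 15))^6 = (0 10 14 8 7 17 11 18 16 12 15) = [10, 1, 2, 3, 4, 5, 6, 17, 7, 9, 14, 18, 15, 13, 8, 0, 12, 11, 16]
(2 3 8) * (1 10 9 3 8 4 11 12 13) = (1 10 9 3 4 11 12 13)(2 8) = [0, 10, 8, 4, 11, 5, 6, 7, 2, 3, 9, 12, 13, 1]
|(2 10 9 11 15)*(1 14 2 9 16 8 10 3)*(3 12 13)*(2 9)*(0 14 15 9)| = 6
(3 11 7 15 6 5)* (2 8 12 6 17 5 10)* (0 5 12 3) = [5, 1, 8, 11, 4, 0, 10, 15, 3, 9, 2, 7, 6, 13, 14, 17, 16, 12] = (0 5)(2 8 3 11 7 15 17 12 6 10)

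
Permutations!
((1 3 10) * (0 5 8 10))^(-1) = (0 3 1 10 8 5) = [3, 10, 2, 1, 4, 0, 6, 7, 5, 9, 8]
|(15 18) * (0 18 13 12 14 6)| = |(0 18 15 13 12 14 6)| = 7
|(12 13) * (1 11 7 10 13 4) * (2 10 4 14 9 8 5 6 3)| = 20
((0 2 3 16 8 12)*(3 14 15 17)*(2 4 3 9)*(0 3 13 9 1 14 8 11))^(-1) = (0 11 16 3 12 8 2 9 13 4)(1 17 15 14) = [11, 17, 9, 12, 0, 5, 6, 7, 2, 13, 10, 16, 8, 4, 1, 14, 3, 15]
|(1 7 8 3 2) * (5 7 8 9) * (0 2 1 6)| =|(0 2 6)(1 8 3)(5 7 9)| =3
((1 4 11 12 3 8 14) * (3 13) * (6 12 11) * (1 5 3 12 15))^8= (15)= [0, 1, 2, 3, 4, 5, 6, 7, 8, 9, 10, 11, 12, 13, 14, 15]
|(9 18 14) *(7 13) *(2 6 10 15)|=12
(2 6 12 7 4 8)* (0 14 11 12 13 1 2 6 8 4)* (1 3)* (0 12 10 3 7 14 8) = (0 8 6 13 7 12 14 11 10 3 1 2) = [8, 2, 0, 1, 4, 5, 13, 12, 6, 9, 3, 10, 14, 7, 11]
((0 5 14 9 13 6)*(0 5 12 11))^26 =[11, 1, 2, 3, 4, 14, 5, 7, 8, 13, 10, 12, 0, 6, 9] =(0 11 12)(5 14 9 13 6)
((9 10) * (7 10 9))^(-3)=(7 10)=[0, 1, 2, 3, 4, 5, 6, 10, 8, 9, 7]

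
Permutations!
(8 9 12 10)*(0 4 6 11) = (0 4 6 11)(8 9 12 10) = [4, 1, 2, 3, 6, 5, 11, 7, 9, 12, 8, 0, 10]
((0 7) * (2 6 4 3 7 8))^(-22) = (0 7 3 4 6 2 8) = [7, 1, 8, 4, 6, 5, 2, 3, 0]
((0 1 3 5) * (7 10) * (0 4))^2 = (10)(0 3 4 1 5) = [3, 5, 2, 4, 1, 0, 6, 7, 8, 9, 10]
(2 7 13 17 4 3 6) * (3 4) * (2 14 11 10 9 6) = (2 7 13 17 3)(6 14 11 10 9) = [0, 1, 7, 2, 4, 5, 14, 13, 8, 6, 9, 10, 12, 17, 11, 15, 16, 3]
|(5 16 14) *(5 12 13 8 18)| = |(5 16 14 12 13 8 18)| = 7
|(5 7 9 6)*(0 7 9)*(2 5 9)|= 2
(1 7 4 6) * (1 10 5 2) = (1 7 4 6 10 5 2) = [0, 7, 1, 3, 6, 2, 10, 4, 8, 9, 5]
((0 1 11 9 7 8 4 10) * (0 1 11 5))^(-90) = (11) = [0, 1, 2, 3, 4, 5, 6, 7, 8, 9, 10, 11]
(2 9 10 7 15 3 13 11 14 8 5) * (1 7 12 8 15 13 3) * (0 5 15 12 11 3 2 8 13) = (0 5 8 15 1 7)(2 9 10 11 14 12 13 3) = [5, 7, 9, 2, 4, 8, 6, 0, 15, 10, 11, 14, 13, 3, 12, 1]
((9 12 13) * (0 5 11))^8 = (0 11 5)(9 13 12) = [11, 1, 2, 3, 4, 0, 6, 7, 8, 13, 10, 5, 9, 12]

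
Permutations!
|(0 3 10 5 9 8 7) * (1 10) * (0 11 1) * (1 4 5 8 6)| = 18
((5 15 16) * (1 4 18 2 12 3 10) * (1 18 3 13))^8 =(18)(5 16 15) =[0, 1, 2, 3, 4, 16, 6, 7, 8, 9, 10, 11, 12, 13, 14, 5, 15, 17, 18]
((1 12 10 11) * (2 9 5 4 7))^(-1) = (1 11 10 12)(2 7 4 5 9) = [0, 11, 7, 3, 5, 9, 6, 4, 8, 2, 12, 10, 1]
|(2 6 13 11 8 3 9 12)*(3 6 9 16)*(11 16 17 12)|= 10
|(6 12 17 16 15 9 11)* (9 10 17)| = |(6 12 9 11)(10 17 16 15)| = 4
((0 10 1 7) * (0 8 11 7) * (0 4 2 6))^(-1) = (0 6 2 4 1 10)(7 11 8) = [6, 10, 4, 3, 1, 5, 2, 11, 7, 9, 0, 8]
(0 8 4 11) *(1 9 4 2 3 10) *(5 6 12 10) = (0 8 2 3 5 6 12 10 1 9 4 11) = [8, 9, 3, 5, 11, 6, 12, 7, 2, 4, 1, 0, 10]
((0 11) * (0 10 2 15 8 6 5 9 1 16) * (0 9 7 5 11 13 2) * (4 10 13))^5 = (0 10 4)(1 9 16)(2 13 11 6 8 15)(5 7) = [10, 9, 13, 3, 0, 7, 8, 5, 15, 16, 4, 6, 12, 11, 14, 2, 1]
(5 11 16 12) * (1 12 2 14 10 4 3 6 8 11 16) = [0, 12, 14, 6, 3, 16, 8, 7, 11, 9, 4, 1, 5, 13, 10, 15, 2] = (1 12 5 16 2 14 10 4 3 6 8 11)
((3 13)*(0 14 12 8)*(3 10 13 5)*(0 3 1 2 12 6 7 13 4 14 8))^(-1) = [12, 5, 1, 8, 10, 3, 14, 6, 0, 9, 13, 11, 2, 7, 4] = (0 12 2 1 5 3 8)(4 10 13 7 6 14)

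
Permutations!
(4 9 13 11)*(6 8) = (4 9 13 11)(6 8) = [0, 1, 2, 3, 9, 5, 8, 7, 6, 13, 10, 4, 12, 11]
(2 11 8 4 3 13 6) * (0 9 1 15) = [9, 15, 11, 13, 3, 5, 2, 7, 4, 1, 10, 8, 12, 6, 14, 0] = (0 9 1 15)(2 11 8 4 3 13 6)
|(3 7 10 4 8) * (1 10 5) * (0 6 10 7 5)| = 9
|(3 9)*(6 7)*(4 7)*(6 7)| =|(3 9)(4 6)| =2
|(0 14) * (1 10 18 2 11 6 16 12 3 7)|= |(0 14)(1 10 18 2 11 6 16 12 3 7)|= 10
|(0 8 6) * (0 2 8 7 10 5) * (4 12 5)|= |(0 7 10 4 12 5)(2 8 6)|= 6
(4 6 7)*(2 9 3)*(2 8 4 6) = [0, 1, 9, 8, 2, 5, 7, 6, 4, 3] = (2 9 3 8 4)(6 7)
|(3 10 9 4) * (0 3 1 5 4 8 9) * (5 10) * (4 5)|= 10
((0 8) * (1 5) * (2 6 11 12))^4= [0, 1, 2, 3, 4, 5, 6, 7, 8, 9, 10, 11, 12]= (12)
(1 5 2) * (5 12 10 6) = [0, 12, 1, 3, 4, 2, 5, 7, 8, 9, 6, 11, 10] = (1 12 10 6 5 2)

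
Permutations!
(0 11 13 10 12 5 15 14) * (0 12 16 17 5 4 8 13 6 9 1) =(0 11 6 9 1)(4 8 13 10 16 17 5 15 14 12) =[11, 0, 2, 3, 8, 15, 9, 7, 13, 1, 16, 6, 4, 10, 12, 14, 17, 5]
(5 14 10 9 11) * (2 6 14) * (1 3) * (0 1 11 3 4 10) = (0 1 4 10 9 3 11 5 2 6 14) = [1, 4, 6, 11, 10, 2, 14, 7, 8, 3, 9, 5, 12, 13, 0]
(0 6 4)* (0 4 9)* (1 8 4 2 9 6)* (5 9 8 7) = [1, 7, 8, 3, 2, 9, 6, 5, 4, 0] = (0 1 7 5 9)(2 8 4)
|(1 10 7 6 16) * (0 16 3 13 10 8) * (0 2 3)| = 10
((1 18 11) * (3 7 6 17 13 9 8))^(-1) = (1 11 18)(3 8 9 13 17 6 7) = [0, 11, 2, 8, 4, 5, 7, 3, 9, 13, 10, 18, 12, 17, 14, 15, 16, 6, 1]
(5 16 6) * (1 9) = [0, 9, 2, 3, 4, 16, 5, 7, 8, 1, 10, 11, 12, 13, 14, 15, 6] = (1 9)(5 16 6)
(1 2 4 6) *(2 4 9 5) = (1 4 6)(2 9 5) = [0, 4, 9, 3, 6, 2, 1, 7, 8, 5]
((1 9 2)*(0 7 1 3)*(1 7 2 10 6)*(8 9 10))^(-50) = [2, 10, 3, 0, 4, 5, 1, 7, 8, 9, 6] = (0 2 3)(1 10 6)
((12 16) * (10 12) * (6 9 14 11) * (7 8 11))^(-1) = (6 11 8 7 14 9)(10 16 12) = [0, 1, 2, 3, 4, 5, 11, 14, 7, 6, 16, 8, 10, 13, 9, 15, 12]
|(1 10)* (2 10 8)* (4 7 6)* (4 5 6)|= |(1 8 2 10)(4 7)(5 6)|= 4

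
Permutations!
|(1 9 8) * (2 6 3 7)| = |(1 9 8)(2 6 3 7)| = 12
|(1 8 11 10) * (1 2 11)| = 6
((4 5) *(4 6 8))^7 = (4 8 6 5) = [0, 1, 2, 3, 8, 4, 5, 7, 6]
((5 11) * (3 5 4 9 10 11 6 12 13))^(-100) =(13) =[0, 1, 2, 3, 4, 5, 6, 7, 8, 9, 10, 11, 12, 13]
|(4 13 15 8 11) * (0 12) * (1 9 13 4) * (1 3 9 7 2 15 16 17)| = 22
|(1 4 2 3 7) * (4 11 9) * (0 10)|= |(0 10)(1 11 9 4 2 3 7)|= 14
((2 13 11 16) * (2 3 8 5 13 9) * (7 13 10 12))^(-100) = (3 16 11 13 7 12 10 5 8) = [0, 1, 2, 16, 4, 8, 6, 12, 3, 9, 5, 13, 10, 7, 14, 15, 11]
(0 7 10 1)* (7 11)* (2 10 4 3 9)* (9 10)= (0 11 7 4 3 10 1)(2 9)= [11, 0, 9, 10, 3, 5, 6, 4, 8, 2, 1, 7]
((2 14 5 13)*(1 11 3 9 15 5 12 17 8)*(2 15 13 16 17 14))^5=(1 15)(3 16)(5 11)(8 13)(9 17)(12 14)=[0, 15, 2, 16, 4, 11, 6, 7, 13, 17, 10, 5, 14, 8, 12, 1, 3, 9]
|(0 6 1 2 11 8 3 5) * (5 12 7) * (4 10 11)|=|(0 6 1 2 4 10 11 8 3 12 7 5)|=12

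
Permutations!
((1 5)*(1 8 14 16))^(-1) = (1 16 14 8 5) = [0, 16, 2, 3, 4, 1, 6, 7, 5, 9, 10, 11, 12, 13, 8, 15, 14]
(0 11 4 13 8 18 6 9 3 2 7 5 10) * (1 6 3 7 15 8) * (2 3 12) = (0 11 4 13 1 6 9 7 5 10)(2 15 8 18 12) = [11, 6, 15, 3, 13, 10, 9, 5, 18, 7, 0, 4, 2, 1, 14, 8, 16, 17, 12]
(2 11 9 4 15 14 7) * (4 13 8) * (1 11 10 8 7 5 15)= [0, 11, 10, 3, 1, 15, 6, 2, 4, 13, 8, 9, 12, 7, 5, 14]= (1 11 9 13 7 2 10 8 4)(5 15 14)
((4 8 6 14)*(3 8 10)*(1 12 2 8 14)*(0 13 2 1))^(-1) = (0 6 8 2 13)(1 12)(3 10 4 14) = [6, 12, 13, 10, 14, 5, 8, 7, 2, 9, 4, 11, 1, 0, 3]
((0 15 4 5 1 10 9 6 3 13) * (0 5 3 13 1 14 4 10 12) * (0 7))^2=(0 10 6 5 4 1 7 15 9 13 14 3 12)=[10, 7, 2, 12, 1, 4, 5, 15, 8, 13, 6, 11, 0, 14, 3, 9]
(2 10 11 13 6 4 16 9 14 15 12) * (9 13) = (2 10 11 9 14 15 12)(4 16 13 6) = [0, 1, 10, 3, 16, 5, 4, 7, 8, 14, 11, 9, 2, 6, 15, 12, 13]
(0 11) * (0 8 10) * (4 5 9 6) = (0 11 8 10)(4 5 9 6) = [11, 1, 2, 3, 5, 9, 4, 7, 10, 6, 0, 8]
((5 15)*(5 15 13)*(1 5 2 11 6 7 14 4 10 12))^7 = (15)(1 14 2 12 7 13 10 6 5 4 11) = [0, 14, 12, 3, 11, 4, 5, 13, 8, 9, 6, 1, 7, 10, 2, 15]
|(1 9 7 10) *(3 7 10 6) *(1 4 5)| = |(1 9 10 4 5)(3 7 6)| = 15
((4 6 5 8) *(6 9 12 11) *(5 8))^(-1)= [0, 1, 2, 3, 8, 5, 11, 7, 6, 4, 10, 12, 9]= (4 8 6 11 12 9)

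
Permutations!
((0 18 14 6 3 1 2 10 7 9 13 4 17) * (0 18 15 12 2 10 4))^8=(0 6 15 3 12 1 2 10 4 7 17 9 18 13 14)=[6, 2, 10, 12, 7, 5, 15, 17, 8, 18, 4, 11, 1, 14, 0, 3, 16, 9, 13]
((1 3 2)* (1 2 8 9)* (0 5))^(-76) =(9) =[0, 1, 2, 3, 4, 5, 6, 7, 8, 9]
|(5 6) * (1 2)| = 2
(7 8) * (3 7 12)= [0, 1, 2, 7, 4, 5, 6, 8, 12, 9, 10, 11, 3]= (3 7 8 12)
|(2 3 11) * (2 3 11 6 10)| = 5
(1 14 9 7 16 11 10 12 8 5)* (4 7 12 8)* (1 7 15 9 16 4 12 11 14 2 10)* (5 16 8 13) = (1 2 10 13 5 7 4 15 9 11)(8 16 14) = [0, 2, 10, 3, 15, 7, 6, 4, 16, 11, 13, 1, 12, 5, 8, 9, 14]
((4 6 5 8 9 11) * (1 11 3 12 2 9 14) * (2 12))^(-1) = (1 14 8 5 6 4 11)(2 3 9) = [0, 14, 3, 9, 11, 6, 4, 7, 5, 2, 10, 1, 12, 13, 8]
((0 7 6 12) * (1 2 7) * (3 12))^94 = (0 7 12 2 3 1 6) = [7, 6, 3, 1, 4, 5, 0, 12, 8, 9, 10, 11, 2]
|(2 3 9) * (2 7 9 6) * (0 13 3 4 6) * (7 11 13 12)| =|(0 12 7 9 11 13 3)(2 4 6)| =21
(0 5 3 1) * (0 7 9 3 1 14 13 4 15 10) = (0 5 1 7 9 3 14 13 4 15 10) = [5, 7, 2, 14, 15, 1, 6, 9, 8, 3, 0, 11, 12, 4, 13, 10]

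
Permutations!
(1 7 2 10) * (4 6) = (1 7 2 10)(4 6) = [0, 7, 10, 3, 6, 5, 4, 2, 8, 9, 1]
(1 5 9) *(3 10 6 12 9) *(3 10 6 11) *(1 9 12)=(12)(1 5 10 11 3 6)=[0, 5, 2, 6, 4, 10, 1, 7, 8, 9, 11, 3, 12]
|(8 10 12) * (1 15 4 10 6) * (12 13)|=|(1 15 4 10 13 12 8 6)|=8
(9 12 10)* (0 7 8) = (0 7 8)(9 12 10) = [7, 1, 2, 3, 4, 5, 6, 8, 0, 12, 9, 11, 10]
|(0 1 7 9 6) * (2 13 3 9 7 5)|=|(0 1 5 2 13 3 9 6)|=8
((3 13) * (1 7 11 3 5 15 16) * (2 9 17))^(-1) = (1 16 15 5 13 3 11 7)(2 17 9) = [0, 16, 17, 11, 4, 13, 6, 1, 8, 2, 10, 7, 12, 3, 14, 5, 15, 9]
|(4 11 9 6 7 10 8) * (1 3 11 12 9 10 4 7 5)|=11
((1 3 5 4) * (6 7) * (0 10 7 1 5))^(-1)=(0 3 1 6 7 10)(4 5)=[3, 6, 2, 1, 5, 4, 7, 10, 8, 9, 0]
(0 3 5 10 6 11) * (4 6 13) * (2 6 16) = (0 3 5 10 13 4 16 2 6 11) = [3, 1, 6, 5, 16, 10, 11, 7, 8, 9, 13, 0, 12, 4, 14, 15, 2]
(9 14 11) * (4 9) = [0, 1, 2, 3, 9, 5, 6, 7, 8, 14, 10, 4, 12, 13, 11] = (4 9 14 11)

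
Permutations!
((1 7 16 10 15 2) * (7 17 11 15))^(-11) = (1 2 15 11 17)(7 16 10) = [0, 2, 15, 3, 4, 5, 6, 16, 8, 9, 7, 17, 12, 13, 14, 11, 10, 1]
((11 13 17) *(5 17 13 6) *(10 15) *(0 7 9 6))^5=[17, 1, 2, 3, 4, 9, 7, 11, 8, 0, 15, 5, 12, 13, 14, 10, 16, 6]=(0 17 6 7 11 5 9)(10 15)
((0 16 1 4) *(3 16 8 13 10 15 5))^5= [5, 10, 2, 8, 15, 0, 6, 7, 3, 9, 1, 11, 12, 16, 14, 4, 13]= (0 5)(1 10)(3 8)(4 15)(13 16)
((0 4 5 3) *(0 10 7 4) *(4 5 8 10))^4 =(3 7 8)(4 5 10) =[0, 1, 2, 7, 5, 10, 6, 8, 3, 9, 4]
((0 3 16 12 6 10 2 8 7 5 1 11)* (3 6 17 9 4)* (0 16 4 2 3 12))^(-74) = (0 6 10 3 4 12 17 9 2 8 7 5 1 11 16) = [6, 11, 8, 4, 12, 1, 10, 5, 7, 2, 3, 16, 17, 13, 14, 15, 0, 9]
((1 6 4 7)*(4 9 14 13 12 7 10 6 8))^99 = (1 7 12 13 14 9 6 10 4 8) = [0, 7, 2, 3, 8, 5, 10, 12, 1, 6, 4, 11, 13, 14, 9]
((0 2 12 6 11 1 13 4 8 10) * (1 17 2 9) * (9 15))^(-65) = [10, 9, 2, 3, 13, 5, 6, 7, 4, 15, 8, 11, 12, 1, 14, 0, 16, 17] = (17)(0 10 8 4 13 1 9 15)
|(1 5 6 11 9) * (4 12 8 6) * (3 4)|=|(1 5 3 4 12 8 6 11 9)|=9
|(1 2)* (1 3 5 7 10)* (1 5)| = 3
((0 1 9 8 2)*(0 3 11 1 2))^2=(0 3 1 8 2 11 9)=[3, 8, 11, 1, 4, 5, 6, 7, 2, 0, 10, 9]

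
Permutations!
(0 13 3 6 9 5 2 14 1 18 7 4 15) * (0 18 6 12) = (0 13 3 12)(1 6 9 5 2 14)(4 15 18 7) = [13, 6, 14, 12, 15, 2, 9, 4, 8, 5, 10, 11, 0, 3, 1, 18, 16, 17, 7]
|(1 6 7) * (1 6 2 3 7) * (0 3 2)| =|(0 3 7 6 1)| =5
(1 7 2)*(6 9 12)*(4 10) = (1 7 2)(4 10)(6 9 12) = [0, 7, 1, 3, 10, 5, 9, 2, 8, 12, 4, 11, 6]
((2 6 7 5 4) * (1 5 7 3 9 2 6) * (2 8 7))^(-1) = [0, 2, 7, 6, 5, 1, 4, 8, 9, 3] = (1 2 7 8 9 3 6 4 5)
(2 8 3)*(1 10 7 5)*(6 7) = (1 10 6 7 5)(2 8 3) = [0, 10, 8, 2, 4, 1, 7, 5, 3, 9, 6]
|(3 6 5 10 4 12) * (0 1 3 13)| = |(0 1 3 6 5 10 4 12 13)| = 9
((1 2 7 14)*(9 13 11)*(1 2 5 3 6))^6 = (14)(1 3)(5 6) = [0, 3, 2, 1, 4, 6, 5, 7, 8, 9, 10, 11, 12, 13, 14]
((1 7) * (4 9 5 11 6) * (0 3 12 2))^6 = (0 12)(2 3)(4 9 5 11 6) = [12, 1, 3, 2, 9, 11, 4, 7, 8, 5, 10, 6, 0]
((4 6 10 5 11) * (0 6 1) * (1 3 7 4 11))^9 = (11)(0 1 5 10 6) = [1, 5, 2, 3, 4, 10, 0, 7, 8, 9, 6, 11]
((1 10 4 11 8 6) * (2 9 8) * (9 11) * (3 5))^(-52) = (11)(1 4 8)(6 10 9) = [0, 4, 2, 3, 8, 5, 10, 7, 1, 6, 9, 11]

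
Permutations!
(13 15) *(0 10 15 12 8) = [10, 1, 2, 3, 4, 5, 6, 7, 0, 9, 15, 11, 8, 12, 14, 13] = (0 10 15 13 12 8)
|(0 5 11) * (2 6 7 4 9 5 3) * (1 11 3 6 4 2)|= 10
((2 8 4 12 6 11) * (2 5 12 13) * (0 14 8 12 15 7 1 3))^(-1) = [3, 7, 13, 1, 8, 11, 12, 15, 14, 9, 10, 6, 2, 4, 0, 5] = (0 3 1 7 15 5 11 6 12 2 13 4 8 14)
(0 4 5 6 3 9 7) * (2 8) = [4, 1, 8, 9, 5, 6, 3, 0, 2, 7] = (0 4 5 6 3 9 7)(2 8)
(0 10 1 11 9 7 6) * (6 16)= [10, 11, 2, 3, 4, 5, 0, 16, 8, 7, 1, 9, 12, 13, 14, 15, 6]= (0 10 1 11 9 7 16 6)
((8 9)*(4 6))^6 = (9) = [0, 1, 2, 3, 4, 5, 6, 7, 8, 9]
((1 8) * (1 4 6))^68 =(8) =[0, 1, 2, 3, 4, 5, 6, 7, 8]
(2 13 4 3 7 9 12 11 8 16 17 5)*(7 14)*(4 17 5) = (2 13 17 4 3 14 7 9 12 11 8 16 5) = [0, 1, 13, 14, 3, 2, 6, 9, 16, 12, 10, 8, 11, 17, 7, 15, 5, 4]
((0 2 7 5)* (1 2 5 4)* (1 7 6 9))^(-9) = (0 5)(1 9 6 2)(4 7) = [5, 9, 1, 3, 7, 0, 2, 4, 8, 6]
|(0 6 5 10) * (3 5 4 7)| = |(0 6 4 7 3 5 10)| = 7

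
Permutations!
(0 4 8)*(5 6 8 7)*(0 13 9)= (0 4 7 5 6 8 13 9)= [4, 1, 2, 3, 7, 6, 8, 5, 13, 0, 10, 11, 12, 9]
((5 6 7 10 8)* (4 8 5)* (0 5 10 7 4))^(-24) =[5, 1, 2, 3, 8, 6, 4, 7, 0, 9, 10] =(10)(0 5 6 4 8)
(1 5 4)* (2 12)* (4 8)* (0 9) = [9, 5, 12, 3, 1, 8, 6, 7, 4, 0, 10, 11, 2] = (0 9)(1 5 8 4)(2 12)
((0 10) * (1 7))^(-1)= (0 10)(1 7)= [10, 7, 2, 3, 4, 5, 6, 1, 8, 9, 0]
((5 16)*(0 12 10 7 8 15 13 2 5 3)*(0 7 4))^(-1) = (0 4 10 12)(2 13 15 8 7 3 16 5) = [4, 1, 13, 16, 10, 2, 6, 3, 7, 9, 12, 11, 0, 15, 14, 8, 5]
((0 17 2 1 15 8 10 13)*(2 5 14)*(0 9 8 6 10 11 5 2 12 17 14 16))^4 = [2, 13, 10, 3, 4, 12, 8, 7, 0, 16, 11, 14, 15, 5, 1, 9, 17, 6] = (0 2 10 11 14 1 13 5 12 15 9 16 17 6 8)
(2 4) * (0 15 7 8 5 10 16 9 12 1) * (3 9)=(0 15 7 8 5 10 16 3 9 12 1)(2 4)=[15, 0, 4, 9, 2, 10, 6, 8, 5, 12, 16, 11, 1, 13, 14, 7, 3]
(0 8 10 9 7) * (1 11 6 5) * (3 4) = (0 8 10 9 7)(1 11 6 5)(3 4) = [8, 11, 2, 4, 3, 1, 5, 0, 10, 7, 9, 6]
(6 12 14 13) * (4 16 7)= [0, 1, 2, 3, 16, 5, 12, 4, 8, 9, 10, 11, 14, 6, 13, 15, 7]= (4 16 7)(6 12 14 13)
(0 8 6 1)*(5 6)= [8, 0, 2, 3, 4, 6, 1, 7, 5]= (0 8 5 6 1)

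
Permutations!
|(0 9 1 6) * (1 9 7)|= |(9)(0 7 1 6)|= 4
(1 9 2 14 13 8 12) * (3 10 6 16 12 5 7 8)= (1 9 2 14 13 3 10 6 16 12)(5 7 8)= [0, 9, 14, 10, 4, 7, 16, 8, 5, 2, 6, 11, 1, 3, 13, 15, 12]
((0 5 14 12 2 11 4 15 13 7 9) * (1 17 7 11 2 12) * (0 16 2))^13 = [17, 16, 1, 3, 15, 7, 6, 0, 8, 5, 10, 4, 12, 11, 9, 13, 14, 2] = (0 17 2 1 16 14 9 5 7)(4 15 13 11)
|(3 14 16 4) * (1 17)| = |(1 17)(3 14 16 4)| = 4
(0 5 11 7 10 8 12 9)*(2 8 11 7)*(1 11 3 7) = [5, 11, 8, 7, 4, 1, 6, 10, 12, 0, 3, 2, 9] = (0 5 1 11 2 8 12 9)(3 7 10)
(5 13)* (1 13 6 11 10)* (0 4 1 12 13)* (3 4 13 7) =(0 13 5 6 11 10 12 7 3 4 1) =[13, 0, 2, 4, 1, 6, 11, 3, 8, 9, 12, 10, 7, 5]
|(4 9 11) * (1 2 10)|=|(1 2 10)(4 9 11)|=3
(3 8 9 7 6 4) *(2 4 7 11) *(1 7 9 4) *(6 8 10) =(1 7 8 4 3 10 6 9 11 2) =[0, 7, 1, 10, 3, 5, 9, 8, 4, 11, 6, 2]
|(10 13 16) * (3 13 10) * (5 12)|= 6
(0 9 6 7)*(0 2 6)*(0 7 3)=(0 9 7 2 6 3)=[9, 1, 6, 0, 4, 5, 3, 2, 8, 7]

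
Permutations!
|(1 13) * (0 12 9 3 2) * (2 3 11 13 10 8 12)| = 14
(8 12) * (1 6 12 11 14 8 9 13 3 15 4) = (1 6 12 9 13 3 15 4)(8 11 14) = [0, 6, 2, 15, 1, 5, 12, 7, 11, 13, 10, 14, 9, 3, 8, 4]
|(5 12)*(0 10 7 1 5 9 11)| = 8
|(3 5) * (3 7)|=3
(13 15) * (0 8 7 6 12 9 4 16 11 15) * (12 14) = (0 8 7 6 14 12 9 4 16 11 15 13) = [8, 1, 2, 3, 16, 5, 14, 6, 7, 4, 10, 15, 9, 0, 12, 13, 11]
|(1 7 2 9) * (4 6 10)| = |(1 7 2 9)(4 6 10)| = 12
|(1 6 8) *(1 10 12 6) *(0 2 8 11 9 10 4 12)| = |(0 2 8 4 12 6 11 9 10)| = 9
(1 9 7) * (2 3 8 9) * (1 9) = (1 2 3 8)(7 9) = [0, 2, 3, 8, 4, 5, 6, 9, 1, 7]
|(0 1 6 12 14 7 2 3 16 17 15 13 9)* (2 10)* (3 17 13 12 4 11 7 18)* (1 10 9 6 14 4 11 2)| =60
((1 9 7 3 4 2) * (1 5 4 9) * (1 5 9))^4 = [0, 9, 1, 2, 3, 7, 6, 4, 8, 5] = (1 9 5 7 4 3 2)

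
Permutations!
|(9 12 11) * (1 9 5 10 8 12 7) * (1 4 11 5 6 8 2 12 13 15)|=|(1 9 7 4 11 6 8 13 15)(2 12 5 10)|=36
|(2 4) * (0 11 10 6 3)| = |(0 11 10 6 3)(2 4)| = 10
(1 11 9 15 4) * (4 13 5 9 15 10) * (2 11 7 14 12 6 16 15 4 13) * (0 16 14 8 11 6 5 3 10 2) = [16, 7, 6, 10, 1, 9, 14, 8, 11, 2, 13, 4, 5, 3, 12, 0, 15] = (0 16 15)(1 7 8 11 4)(2 6 14 12 5 9)(3 10 13)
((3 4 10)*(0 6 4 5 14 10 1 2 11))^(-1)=(0 11 2 1 4 6)(3 10 14 5)=[11, 4, 1, 10, 6, 3, 0, 7, 8, 9, 14, 2, 12, 13, 5]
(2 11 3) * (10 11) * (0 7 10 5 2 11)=(0 7 10)(2 5)(3 11)=[7, 1, 5, 11, 4, 2, 6, 10, 8, 9, 0, 3]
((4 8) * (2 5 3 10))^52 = (10) = [0, 1, 2, 3, 4, 5, 6, 7, 8, 9, 10]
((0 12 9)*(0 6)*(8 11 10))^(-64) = (12)(8 10 11) = [0, 1, 2, 3, 4, 5, 6, 7, 10, 9, 11, 8, 12]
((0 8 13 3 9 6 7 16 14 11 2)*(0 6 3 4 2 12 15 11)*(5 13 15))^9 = (0 6 5 8 7 13 15 16 4 11 14 2 12)(3 9) = [6, 1, 12, 9, 11, 8, 5, 13, 7, 3, 10, 14, 0, 15, 2, 16, 4]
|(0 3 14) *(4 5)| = |(0 3 14)(4 5)| = 6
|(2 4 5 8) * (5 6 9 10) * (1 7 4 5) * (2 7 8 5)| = 7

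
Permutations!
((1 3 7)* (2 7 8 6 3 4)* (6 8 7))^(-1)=(8)(1 7 3 6 2 4)=[0, 7, 4, 6, 1, 5, 2, 3, 8]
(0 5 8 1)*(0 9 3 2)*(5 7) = (0 7 5 8 1 9 3 2) = [7, 9, 0, 2, 4, 8, 6, 5, 1, 3]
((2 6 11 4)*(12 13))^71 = (2 4 11 6)(12 13) = [0, 1, 4, 3, 11, 5, 2, 7, 8, 9, 10, 6, 13, 12]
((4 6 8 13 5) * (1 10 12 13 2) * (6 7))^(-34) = [0, 7, 4, 3, 10, 1, 13, 12, 5, 9, 6, 11, 8, 2] = (1 7 12 8 5)(2 4 10 6 13)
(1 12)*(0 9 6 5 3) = (0 9 6 5 3)(1 12) = [9, 12, 2, 0, 4, 3, 5, 7, 8, 6, 10, 11, 1]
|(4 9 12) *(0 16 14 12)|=6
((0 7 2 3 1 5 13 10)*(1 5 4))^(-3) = (0 5 7 13 2 10 3)(1 4) = [5, 4, 10, 0, 1, 7, 6, 13, 8, 9, 3, 11, 12, 2]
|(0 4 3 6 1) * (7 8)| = |(0 4 3 6 1)(7 8)| = 10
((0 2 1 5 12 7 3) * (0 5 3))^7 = (12) = [0, 1, 2, 3, 4, 5, 6, 7, 8, 9, 10, 11, 12]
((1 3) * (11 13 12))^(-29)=(1 3)(11 13 12)=[0, 3, 2, 1, 4, 5, 6, 7, 8, 9, 10, 13, 11, 12]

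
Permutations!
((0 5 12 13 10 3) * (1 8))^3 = (0 13)(1 8)(3 12)(5 10) = [13, 8, 2, 12, 4, 10, 6, 7, 1, 9, 5, 11, 3, 0]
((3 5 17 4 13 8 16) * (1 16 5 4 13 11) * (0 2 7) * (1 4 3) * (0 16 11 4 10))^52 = [16, 0, 1, 3, 4, 5, 6, 11, 8, 9, 7, 2, 12, 13, 14, 15, 10, 17] = (17)(0 16 10 7 11 2 1)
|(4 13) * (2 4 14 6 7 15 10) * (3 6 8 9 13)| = |(2 4 3 6 7 15 10)(8 9 13 14)| = 28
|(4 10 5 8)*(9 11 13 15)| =4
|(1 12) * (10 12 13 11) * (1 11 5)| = 3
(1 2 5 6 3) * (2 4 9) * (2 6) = (1 4 9 6 3)(2 5) = [0, 4, 5, 1, 9, 2, 3, 7, 8, 6]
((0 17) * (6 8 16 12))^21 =(0 17)(6 8 16 12) =[17, 1, 2, 3, 4, 5, 8, 7, 16, 9, 10, 11, 6, 13, 14, 15, 12, 0]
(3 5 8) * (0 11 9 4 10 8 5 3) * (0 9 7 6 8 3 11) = (3 11 7 6 8 9 4 10) = [0, 1, 2, 11, 10, 5, 8, 6, 9, 4, 3, 7]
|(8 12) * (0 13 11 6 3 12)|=|(0 13 11 6 3 12 8)|=7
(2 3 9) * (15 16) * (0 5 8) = [5, 1, 3, 9, 4, 8, 6, 7, 0, 2, 10, 11, 12, 13, 14, 16, 15] = (0 5 8)(2 3 9)(15 16)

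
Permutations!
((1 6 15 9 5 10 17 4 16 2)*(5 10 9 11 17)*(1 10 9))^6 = (1 16 15 10 17)(2 11 5 4 6) = [0, 16, 11, 3, 6, 4, 2, 7, 8, 9, 17, 5, 12, 13, 14, 10, 15, 1]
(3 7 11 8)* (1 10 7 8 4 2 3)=(1 10 7 11 4 2 3 8)=[0, 10, 3, 8, 2, 5, 6, 11, 1, 9, 7, 4]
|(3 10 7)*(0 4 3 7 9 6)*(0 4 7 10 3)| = 6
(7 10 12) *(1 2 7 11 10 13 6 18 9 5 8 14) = (1 2 7 13 6 18 9 5 8 14)(10 12 11) = [0, 2, 7, 3, 4, 8, 18, 13, 14, 5, 12, 10, 11, 6, 1, 15, 16, 17, 9]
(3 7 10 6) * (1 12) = (1 12)(3 7 10 6) = [0, 12, 2, 7, 4, 5, 3, 10, 8, 9, 6, 11, 1]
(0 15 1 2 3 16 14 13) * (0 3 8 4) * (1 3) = (0 15 3 16 14 13 1 2 8 4) = [15, 2, 8, 16, 0, 5, 6, 7, 4, 9, 10, 11, 12, 1, 13, 3, 14]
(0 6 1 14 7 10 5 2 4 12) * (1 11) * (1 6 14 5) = (0 14 7 10 1 5 2 4 12)(6 11) = [14, 5, 4, 3, 12, 2, 11, 10, 8, 9, 1, 6, 0, 13, 7]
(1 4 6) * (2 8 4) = (1 2 8 4 6) = [0, 2, 8, 3, 6, 5, 1, 7, 4]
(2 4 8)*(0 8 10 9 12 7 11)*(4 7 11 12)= (0 8 2 7 12 11)(4 10 9)= [8, 1, 7, 3, 10, 5, 6, 12, 2, 4, 9, 0, 11]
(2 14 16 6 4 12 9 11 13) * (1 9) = [0, 9, 14, 3, 12, 5, 4, 7, 8, 11, 10, 13, 1, 2, 16, 15, 6] = (1 9 11 13 2 14 16 6 4 12)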